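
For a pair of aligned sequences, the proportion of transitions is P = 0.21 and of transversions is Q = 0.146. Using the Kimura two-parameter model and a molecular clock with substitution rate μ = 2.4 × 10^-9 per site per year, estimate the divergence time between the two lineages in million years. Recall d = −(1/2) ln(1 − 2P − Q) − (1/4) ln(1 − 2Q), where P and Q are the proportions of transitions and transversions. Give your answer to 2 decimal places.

Under the Kimura two-parameter model, d = −½ ln(1 − 2P − Q) − ¼ ln(1 − 2Q).
1 − 2P − Q = 0.434, giving −½ ln(0.434) = 0.417355.
1 − 2Q = 0.708, giving −¼ ln(0.708) = 0.086328.
d = 0.417355 + 0.086328 = 0.503683.
Under a molecular clock d = 2μt, so t = d/(2μ) = 0.503683 / (2 × 2.4 × 10^-9) = 104.93 million years.

104.93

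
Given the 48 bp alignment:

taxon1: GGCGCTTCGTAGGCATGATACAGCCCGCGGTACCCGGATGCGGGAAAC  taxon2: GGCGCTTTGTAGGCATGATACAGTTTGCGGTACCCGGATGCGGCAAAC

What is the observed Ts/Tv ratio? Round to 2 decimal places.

Transitions are A↔G and C↔T; transversions are all other mismatches.
Transitions: 4. Transversions: 1.
R = 4/1 = 4.00.

4.00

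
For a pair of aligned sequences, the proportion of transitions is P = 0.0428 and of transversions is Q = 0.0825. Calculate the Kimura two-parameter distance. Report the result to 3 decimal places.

0.137

Under the Kimura two-parameter model, d = −½ ln(1 − 2P − Q) − ¼ ln(1 − 2Q).
1 − 2P − Q = 0.8319, giving −½ ln(0.8319) = 0.092022.
1 − 2Q = 0.835, giving −¼ ln(0.835) = 0.045081.
d = 0.092022 + 0.045081 = 0.137103.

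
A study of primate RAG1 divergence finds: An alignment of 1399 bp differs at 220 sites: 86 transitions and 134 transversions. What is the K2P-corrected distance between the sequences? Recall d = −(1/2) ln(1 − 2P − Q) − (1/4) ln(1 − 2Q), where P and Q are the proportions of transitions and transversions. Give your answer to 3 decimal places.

0.177

P = 86/1399 ≈ 0.061472 and Q = 134/1399 ≈ 0.095783.
Under the Kimura two-parameter model, d = −½ ln(1 − 2P − Q) − ¼ ln(1 − 2Q).
1 − 2P − Q = 0.781273, giving −½ ln(0.781273) = 0.123415.
1 − 2Q = 0.808434, giving −¼ ln(0.808434) = 0.053164.
d = 0.123415 + 0.053164 = 0.176579.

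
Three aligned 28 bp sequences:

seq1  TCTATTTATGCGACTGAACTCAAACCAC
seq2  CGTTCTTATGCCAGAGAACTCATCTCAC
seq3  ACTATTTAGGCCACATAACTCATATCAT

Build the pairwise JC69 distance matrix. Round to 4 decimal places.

seq1–seq2: 10/28 sites differ → p ≈ 0.357143, d = −0.75 ln(1 − 0.476191) = 0.484971 ≈ 0.4850.
seq1–seq3: 8/28 sites differ → p ≈ 0.285714, d = −0.75 ln(1 − 0.380952) = 0.359679 ≈ 0.3597.
seq2–seq3: 9/28 sites differ → p ≈ 0.321429, d = −0.75 ln(1 − 0.428572) = 0.419713 ≈ 0.4197.

d(seq1,seq2) = 0.4850, d(seq1,seq3) = 0.3597, d(seq2,seq3) = 0.4197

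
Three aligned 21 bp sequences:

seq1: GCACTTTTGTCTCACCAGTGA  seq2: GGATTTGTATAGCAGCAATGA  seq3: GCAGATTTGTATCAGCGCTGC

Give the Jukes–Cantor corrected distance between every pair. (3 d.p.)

seq1–seq2: 8/21 sites differ → p ≈ 0.380952, d = −0.75 ln(1 − 0.507936) = 0.531860 ≈ 0.532.
seq1–seq3: 7/21 sites differ → p ≈ 0.333333, d = −0.75 ln(1 − 0.444444) = 0.440839 ≈ 0.441.
seq2–seq3: 9/21 sites differ → p ≈ 0.428571, d = −0.75 ln(1 − 0.571428) = 0.635472 ≈ 0.635.

d(seq1,seq2) = 0.532, d(seq1,seq3) = 0.441, d(seq2,seq3) = 0.635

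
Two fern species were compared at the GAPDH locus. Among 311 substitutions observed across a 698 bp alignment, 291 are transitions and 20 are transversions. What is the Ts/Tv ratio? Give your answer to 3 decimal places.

R = 291/20 = 14.550.

14.550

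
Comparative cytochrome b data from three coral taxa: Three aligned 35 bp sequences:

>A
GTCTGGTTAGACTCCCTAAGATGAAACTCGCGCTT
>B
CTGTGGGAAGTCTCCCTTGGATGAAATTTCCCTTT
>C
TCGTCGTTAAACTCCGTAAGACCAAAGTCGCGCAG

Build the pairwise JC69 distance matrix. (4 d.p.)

A–B: 12/35 sites differ → p ≈ 0.342857, d = −0.75 ln(1 − 0.457143) = 0.458182 ≈ 0.4582.
A–C: 11/35 sites differ → p ≈ 0.314286, d = −0.75 ln(1 − 0.419048) = 0.407315 ≈ 0.4073.
B–C: 19/35 sites differ → p ≈ 0.542857, d = −0.75 ln(1 − 0.723809) = 0.964997 ≈ 0.9650.

d(A,B) = 0.4582, d(A,C) = 0.4073, d(B,C) = 0.9650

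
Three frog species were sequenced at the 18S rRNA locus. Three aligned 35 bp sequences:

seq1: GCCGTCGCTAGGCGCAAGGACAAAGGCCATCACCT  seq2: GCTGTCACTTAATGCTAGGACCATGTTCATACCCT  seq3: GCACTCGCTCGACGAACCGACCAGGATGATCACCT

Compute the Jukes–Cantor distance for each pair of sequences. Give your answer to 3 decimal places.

seq1–seq2: 13/35 sites differ → p ≈ 0.371429, d = −0.75 ln(1 − 0.495239) = 0.512753 ≈ 0.513.
seq1–seq3: 12/35 sites differ → p ≈ 0.342857, d = −0.75 ln(1 − 0.457143) = 0.458182 ≈ 0.458.
seq2–seq3: 15/35 sites differ → p ≈ 0.428571, d = −0.75 ln(1 − 0.571428) = 0.635472 ≈ 0.635.

d(seq1,seq2) = 0.513, d(seq1,seq3) = 0.458, d(seq2,seq3) = 0.635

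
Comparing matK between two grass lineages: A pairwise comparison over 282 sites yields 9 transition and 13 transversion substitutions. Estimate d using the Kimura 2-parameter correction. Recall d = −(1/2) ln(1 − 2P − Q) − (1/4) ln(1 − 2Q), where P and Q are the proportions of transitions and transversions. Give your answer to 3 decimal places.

0.082

P = 9/282 ≈ 0.031915 and Q = 13/282 ≈ 0.046099.
Under the Kimura two-parameter model, d = −½ ln(1 − 2P − Q) − ¼ ln(1 − 2Q).
1 − 2P − Q = 0.890071, giving −½ ln(0.890071) = 0.058227.
1 − 2Q = 0.907802, giving −¼ ln(0.907802) = 0.024182.
d = 0.058227 + 0.024182 = 0.082409.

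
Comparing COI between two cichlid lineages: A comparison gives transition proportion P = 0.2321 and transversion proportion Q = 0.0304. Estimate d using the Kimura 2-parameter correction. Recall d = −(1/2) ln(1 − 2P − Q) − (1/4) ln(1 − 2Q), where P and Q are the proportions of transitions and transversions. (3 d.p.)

0.357

Under the Kimura two-parameter model, d = −½ ln(1 − 2P − Q) − ¼ ln(1 − 2Q).
1 − 2P − Q = 0.5054, giving −½ ln(0.5054) = 0.341203.
1 − 2Q = 0.9392, giving −¼ ln(0.9392) = 0.015682.
d = 0.341203 + 0.015682 = 0.356885.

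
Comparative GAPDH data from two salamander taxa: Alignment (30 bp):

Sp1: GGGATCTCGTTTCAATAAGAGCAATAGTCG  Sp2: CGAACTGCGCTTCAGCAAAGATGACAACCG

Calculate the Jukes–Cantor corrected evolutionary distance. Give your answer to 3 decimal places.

The sequences differ at 16 of 30 sites, so p = 16/30 ≈ 0.533333.
d = −(3/4) ln(1 − 4p/3) = −0.75 ln(1 − 0.711111) = −0.75 ln(0.288889)
  = −0.75 × (-1.241713) = 0.931285 substitutions/site.

0.931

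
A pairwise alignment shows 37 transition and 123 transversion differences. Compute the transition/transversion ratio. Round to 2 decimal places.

0.30

R = 37/123 = 0.300813… ≈ 0.30 (to 2 d.p.).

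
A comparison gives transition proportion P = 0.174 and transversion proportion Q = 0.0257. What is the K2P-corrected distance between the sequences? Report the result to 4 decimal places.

0.2472

Under the Kimura two-parameter model, d = −½ ln(1 − 2P − Q) − ¼ ln(1 − 2Q).
1 − 2P − Q = 0.6263, giving −½ ln(0.6263) = 0.233963.
1 − 2Q = 0.9486, giving −¼ ln(0.9486) = 0.013192.
d = 0.233963 + 0.013192 = 0.247155.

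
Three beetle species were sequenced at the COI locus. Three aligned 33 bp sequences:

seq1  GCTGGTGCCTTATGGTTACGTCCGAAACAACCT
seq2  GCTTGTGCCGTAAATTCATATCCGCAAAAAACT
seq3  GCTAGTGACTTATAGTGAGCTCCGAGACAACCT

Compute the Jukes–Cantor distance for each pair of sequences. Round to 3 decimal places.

d(seq1,seq2) = 0.441, d(seq1,seq3) = 0.249, d(seq2,seq3) = 0.497

seq1–seq2: 11/33 sites differ → p ≈ 0.333333, d = −0.75 ln(1 − 0.444444) = 0.440839 ≈ 0.441.
seq1–seq3: 7/33 sites differ → p ≈ 0.212121, d = −0.75 ln(1 − 0.282828) = 0.249330 ≈ 0.249.
seq2–seq3: 12/33 sites differ → p ≈ 0.363636, d = −0.75 ln(1 − 0.484848) = 0.497470 ≈ 0.497.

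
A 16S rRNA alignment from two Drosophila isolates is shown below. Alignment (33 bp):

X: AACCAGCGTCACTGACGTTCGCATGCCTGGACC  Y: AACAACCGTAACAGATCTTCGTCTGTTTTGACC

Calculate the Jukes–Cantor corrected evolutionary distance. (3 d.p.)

0.441

The sequences differ at 11 of 33 sites, so p = 11/33 ≈ 0.333333.
d = −(3/4) ln(1 − 4p/3) = −0.75 ln(1 − 0.444444) = −0.75 ln(0.555556)
  = −0.75 × (-0.587786) = 0.440840 substitutions/site.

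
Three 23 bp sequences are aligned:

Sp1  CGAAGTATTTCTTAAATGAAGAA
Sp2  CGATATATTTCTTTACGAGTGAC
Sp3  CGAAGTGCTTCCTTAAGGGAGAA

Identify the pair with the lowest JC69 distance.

Sp1–Sp2: 9/23 differ, p = 0.391, d = 0.553.
Sp1–Sp3: 6/23 differ, p = 0.261, d = 0.321.
Sp2–Sp3: 9/23 differ, p = 0.391, d = 0.553.
The smallest distance is between Sp1 and Sp3.

Sp1 and Sp3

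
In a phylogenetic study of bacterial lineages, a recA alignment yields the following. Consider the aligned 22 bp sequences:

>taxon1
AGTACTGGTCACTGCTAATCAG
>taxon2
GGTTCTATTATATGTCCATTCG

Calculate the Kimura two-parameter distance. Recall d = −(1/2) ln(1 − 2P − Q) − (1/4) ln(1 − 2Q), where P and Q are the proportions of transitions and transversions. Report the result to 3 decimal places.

Of 22 sites, 5 differences are transitions and 7 are transversions, so P = 5/22 ≈ 0.227273 and Q = 7/22 ≈ 0.318182.
Under the Kimura two-parameter model, d = −½ ln(1 − 2P − Q) − ¼ ln(1 − 2Q).
1 − 2P − Q = 0.227272, giving −½ ln(0.227272) = 0.740804.
1 − 2Q = 0.363636, giving −¼ ln(0.363636) = 0.252900.
d = 0.740804 + 0.252900 = 0.993704.

0.994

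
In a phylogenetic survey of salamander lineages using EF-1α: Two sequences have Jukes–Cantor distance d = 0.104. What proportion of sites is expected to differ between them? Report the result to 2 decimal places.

p = (3/4)(1 − e^(−4d/3)) = 0.75 × (1 − e^(-0.138667)) = 0.75 × (1 − 0.870518) = 0.097112.

0.10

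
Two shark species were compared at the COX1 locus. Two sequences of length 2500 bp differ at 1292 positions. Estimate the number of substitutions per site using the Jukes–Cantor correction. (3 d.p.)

0.876

p = 1292/2500 = 0.5168.
d = −(3/4) ln(1 − 4p/3) = −0.75 ln(1 − 0.689067) = −0.75 ln(0.310933)
  = −0.75 × (-1.168178) = 0.876134 substitutions/site.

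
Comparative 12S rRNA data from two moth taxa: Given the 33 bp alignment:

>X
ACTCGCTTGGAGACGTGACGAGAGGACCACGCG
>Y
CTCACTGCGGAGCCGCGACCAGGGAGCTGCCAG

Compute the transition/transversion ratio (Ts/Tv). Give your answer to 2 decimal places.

1.25

Transitions are A↔G and C↔T; transversions are all other mismatches.
Transitions: 10. Transversions: 8.
R = 10/8 = 1.25.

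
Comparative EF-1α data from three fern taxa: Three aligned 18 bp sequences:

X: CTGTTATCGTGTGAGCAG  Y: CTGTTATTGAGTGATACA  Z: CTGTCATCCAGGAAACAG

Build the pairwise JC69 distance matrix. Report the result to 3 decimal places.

d(X,Y) = 0.441, d(X,Z) = 0.441, d(Y,Z) = 0.824

X–Y: 6/18 sites differ → p ≈ 0.333333, d = −0.75 ln(1 − 0.444444) = 0.440839 ≈ 0.441.
X–Z: 6/18 sites differ → p ≈ 0.333333, d = −0.75 ln(1 − 0.444444) = 0.440839 ≈ 0.441.
Y–Z: 9/18 sites differ → p = 0.5, d = −0.75 ln(1 − 0.666667) = 0.823960 ≈ 0.824.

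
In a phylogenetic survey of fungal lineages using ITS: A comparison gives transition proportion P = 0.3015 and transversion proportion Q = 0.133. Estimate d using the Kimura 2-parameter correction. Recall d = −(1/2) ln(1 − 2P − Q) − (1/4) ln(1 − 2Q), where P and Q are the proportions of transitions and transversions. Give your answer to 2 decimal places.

Under the Kimura two-parameter model, d = −½ ln(1 − 2P − Q) − ¼ ln(1 − 2Q).
1 − 2P − Q = 0.264, giving −½ ln(0.264) = 0.665903.
1 − 2Q = 0.734, giving −¼ ln(0.734) = 0.077312.
d = 0.665903 + 0.077312 = 0.743215.

0.74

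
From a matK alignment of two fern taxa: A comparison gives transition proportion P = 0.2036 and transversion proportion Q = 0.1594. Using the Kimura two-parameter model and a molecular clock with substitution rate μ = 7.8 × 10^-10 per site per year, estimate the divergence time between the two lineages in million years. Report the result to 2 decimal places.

329.50

Under the Kimura two-parameter model, d = −½ ln(1 − 2P − Q) − ¼ ln(1 − 2Q).
1 − 2P − Q = 0.4334, giving −½ ln(0.4334) = 0.418047.
1 − 2Q = 0.6812, giving −¼ ln(0.6812) = 0.095975.
d = 0.418047 + 0.095975 = 0.514022.
Under a molecular clock d = 2μt, so t = d/(2μ) = 0.514022 / (2 × 7.8 × 10^-10) = 329.50 million years.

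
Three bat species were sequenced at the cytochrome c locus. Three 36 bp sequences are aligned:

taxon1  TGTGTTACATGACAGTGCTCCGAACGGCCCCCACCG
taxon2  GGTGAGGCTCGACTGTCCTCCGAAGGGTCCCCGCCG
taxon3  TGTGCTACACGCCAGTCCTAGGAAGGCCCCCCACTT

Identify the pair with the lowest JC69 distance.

taxon1 and taxon3

taxon1–taxon2: 11/36 differ, p = 0.306, d = 0.392.
taxon1–taxon3: 10/36 differ, p = 0.278, d = 0.347.
taxon2–taxon3: 14/36 differ, p = 0.389, d = 0.548.
The smallest distance is between taxon1 and taxon3.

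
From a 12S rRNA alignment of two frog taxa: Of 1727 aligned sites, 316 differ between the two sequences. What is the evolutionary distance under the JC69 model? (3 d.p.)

0.210

p = 316/1727 ≈ 0.182976.
d = −(3/4) ln(1 − 4p/3) = −0.75 ln(1 − 0.243968) = −0.75 ln(0.756032)
  = −0.75 × (-0.279672) = 0.209754 substitutions/site.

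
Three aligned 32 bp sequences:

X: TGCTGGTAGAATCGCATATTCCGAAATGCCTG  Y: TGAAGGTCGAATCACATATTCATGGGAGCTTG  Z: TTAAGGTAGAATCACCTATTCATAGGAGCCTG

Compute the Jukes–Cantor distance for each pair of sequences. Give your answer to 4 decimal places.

X–Y: 11/32 sites differ → p = 0.34375, d = −0.75 ln(1 − 0.458333) = 0.459828 ≈ 0.4598.
X–Z: 10/32 sites differ → p = 0.3125, d = −0.75 ln(1 − 0.416667) = 0.404248 ≈ 0.4042.
Y–Z: 5/32 sites differ → p = 0.15625, d = −0.75 ln(1 − 0.208333) = 0.175211 ≈ 0.1752.

d(X,Y) = 0.4598, d(X,Z) = 0.4042, d(Y,Z) = 0.1752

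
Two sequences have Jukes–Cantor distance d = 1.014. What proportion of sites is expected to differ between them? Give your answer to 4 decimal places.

0.5560

p = (3/4)(1 − e^(−4d/3)) = 0.75 × (1 − e^(-1.352)) = 0.75 × (1 − 0.258722) = 0.555959.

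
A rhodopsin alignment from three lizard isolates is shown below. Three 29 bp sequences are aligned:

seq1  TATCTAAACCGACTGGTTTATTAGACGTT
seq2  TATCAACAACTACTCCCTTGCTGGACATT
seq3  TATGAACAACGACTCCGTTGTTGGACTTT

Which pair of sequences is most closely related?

seq1–seq2: 11/29 differ, p = 0.379, d = 0.529.
seq1–seq3: 10/29 differ, p = 0.345, d = 0.462.
seq2–seq3: 5/29 differ, p = 0.172, d = 0.196.
The smallest distance is between seq2 and seq3.

seq2 and seq3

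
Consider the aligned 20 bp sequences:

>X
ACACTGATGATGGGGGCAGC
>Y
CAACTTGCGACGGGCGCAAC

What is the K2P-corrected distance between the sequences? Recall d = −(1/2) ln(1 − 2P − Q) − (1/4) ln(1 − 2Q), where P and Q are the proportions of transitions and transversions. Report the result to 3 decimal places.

Of 20 sites, 4 differences are transitions and 4 are transversions, so P = 4/20 = 0.2 and Q = 4/20 = 0.2.
Under the Kimura two-parameter model, d = −½ ln(1 − 2P − Q) − ¼ ln(1 − 2Q).
1 − 2P − Q = 0.4, giving −½ ln(0.4) = 0.458145.
1 − 2Q = 0.6, giving −¼ ln(0.6) = 0.127706.
d = 0.458145 + 0.127706 = 0.585851.

0.586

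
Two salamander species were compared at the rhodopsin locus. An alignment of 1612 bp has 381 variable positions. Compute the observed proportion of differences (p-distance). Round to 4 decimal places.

p = 381/1612 = 0.236352… ≈ 0.2364 (to 4 d.p.).

0.2364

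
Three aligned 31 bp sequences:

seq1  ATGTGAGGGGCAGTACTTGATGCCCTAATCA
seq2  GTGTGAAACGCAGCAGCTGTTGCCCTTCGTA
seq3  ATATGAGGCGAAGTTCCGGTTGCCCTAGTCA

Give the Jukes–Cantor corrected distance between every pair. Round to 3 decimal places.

seq1–seq2: 12/31 sites differ → p ≈ 0.387097, d = −0.75 ln(1 − 0.516129) = 0.544453 ≈ 0.544.
seq1–seq3: 8/31 sites differ → p ≈ 0.258065, d = −0.75 ln(1 − 0.344087) = 0.316295 ≈ 0.316.
seq2–seq3: 13/31 sites differ → p ≈ 0.419355, d = −0.75 ln(1 − 0.55914) = 0.614271 ≈ 0.614.

d(seq1,seq2) = 0.544, d(seq1,seq3) = 0.316, d(seq2,seq3) = 0.614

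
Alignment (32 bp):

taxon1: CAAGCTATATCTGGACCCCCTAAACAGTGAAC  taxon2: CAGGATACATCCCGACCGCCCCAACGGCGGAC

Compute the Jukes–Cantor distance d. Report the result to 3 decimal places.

The sequences differ at 11 of 32 sites, so p = 11/32 = 0.34375.
d = −(3/4) ln(1 − 4p/3) = −0.75 ln(1 − 0.458333) = −0.75 ln(0.541667)
  = −0.75 × (-0.613104) = 0.459828 substitutions/site.

0.460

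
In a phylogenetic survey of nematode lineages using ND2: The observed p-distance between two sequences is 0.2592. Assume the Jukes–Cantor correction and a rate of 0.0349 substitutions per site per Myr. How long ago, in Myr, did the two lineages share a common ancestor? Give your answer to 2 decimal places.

4.56

d = −(3/4) ln(1 − 4p/3) = −0.75 ln(1 − 0.3456) = −0.75 ln(0.6544)
  = −0.75 × (-0.424036) = 0.318027 substitutions/site.
Under a molecular clock d = 2μt, so t = d/(2μ) = 0.318027 / (2 × 0.0349) = 4.56 Myr.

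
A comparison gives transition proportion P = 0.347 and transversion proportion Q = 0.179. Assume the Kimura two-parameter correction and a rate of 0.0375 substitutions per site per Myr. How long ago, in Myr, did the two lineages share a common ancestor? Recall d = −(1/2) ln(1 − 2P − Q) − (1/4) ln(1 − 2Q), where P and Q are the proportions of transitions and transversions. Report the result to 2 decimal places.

Under the Kimura two-parameter model, d = −½ ln(1 − 2P − Q) − ¼ ln(1 − 2Q).
1 − 2P − Q = 0.127, giving −½ ln(0.127) = 1.031784.
1 − 2Q = 0.642, giving −¼ ln(0.642) = 0.110792.
d = 1.031784 + 0.110792 = 1.142576.
Under a molecular clock d = 2μt, so t = d/(2μ) = 1.142576 / (2 × 0.0375) = 15.23 Myr.

15.23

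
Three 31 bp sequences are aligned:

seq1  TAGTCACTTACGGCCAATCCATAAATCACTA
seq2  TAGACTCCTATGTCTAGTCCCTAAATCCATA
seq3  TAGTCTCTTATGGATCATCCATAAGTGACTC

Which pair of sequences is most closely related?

seq1–seq2: 10/31 differ, p = 0.323, d = 0.422.
seq1–seq3: 8/31 differ, p = 0.258, d = 0.316.
seq2–seq3: 12/31 differ, p = 0.387, d = 0.544.
The smallest distance is between seq1 and seq3.

seq1 and seq3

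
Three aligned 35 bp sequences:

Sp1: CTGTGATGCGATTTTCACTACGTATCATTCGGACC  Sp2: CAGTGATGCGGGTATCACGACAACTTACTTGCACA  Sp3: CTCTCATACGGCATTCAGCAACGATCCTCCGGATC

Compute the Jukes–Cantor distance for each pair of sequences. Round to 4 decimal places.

Sp1–Sp2: 13/35 sites differ → p ≈ 0.371429, d = −0.75 ln(1 − 0.495239) = 0.512753 ≈ 0.5128.
Sp1–Sp3: 14/35 sites differ → p = 0.4, d = −0.75 ln(1 − 0.533333) = 0.571605 ≈ 0.5716.
Sp2–Sp3: 21/35 sites differ → p = 0.6, d = −0.75 ln(1 − 0.8) = 1.207078 ≈ 1.2071.

d(Sp1,Sp2) = 0.5128, d(Sp1,Sp3) = 0.5716, d(Sp2,Sp3) = 1.2071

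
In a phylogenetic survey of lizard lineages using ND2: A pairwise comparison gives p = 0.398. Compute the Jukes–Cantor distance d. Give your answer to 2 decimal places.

0.57

d = −(3/4) ln(1 − 4p/3) = −0.75 ln(1 − 0.530667) = −0.75 ln(0.469333)
  = −0.75 × (-0.756443) = 0.567332 substitutions/site.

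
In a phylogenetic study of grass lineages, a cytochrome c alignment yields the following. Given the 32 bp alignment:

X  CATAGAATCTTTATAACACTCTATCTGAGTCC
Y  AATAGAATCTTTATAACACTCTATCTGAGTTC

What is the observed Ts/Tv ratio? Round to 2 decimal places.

Transitions are A↔G and C↔T; transversions are all other mismatches.
Transitions: 1. Transversions: 1.
R = 1/1 = 1.00.

1.00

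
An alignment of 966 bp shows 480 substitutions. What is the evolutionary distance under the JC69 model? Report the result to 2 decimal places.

0.81

p = 480/966 ≈ 0.496894.
d = −(3/4) ln(1 − 4p/3) = −0.75 ln(1 − 0.662525) = −0.75 ln(0.337475)
  = −0.75 × (-1.086264) = 0.814698 substitutions/site.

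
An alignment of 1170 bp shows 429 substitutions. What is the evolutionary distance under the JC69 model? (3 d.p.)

0.503

p = 429/1170 ≈ 0.366667.
d = −(3/4) ln(1 − 4p/3) = −0.75 ln(1 − 0.488889) = −0.75 ln(0.511111)
  = −0.75 × (-0.671168) = 0.503376 substitutions/site.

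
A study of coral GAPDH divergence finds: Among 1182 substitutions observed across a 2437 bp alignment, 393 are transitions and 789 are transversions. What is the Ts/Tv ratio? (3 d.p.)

0.498

R = 393/789 = 0.498098… ≈ 0.498 (to 3 d.p.).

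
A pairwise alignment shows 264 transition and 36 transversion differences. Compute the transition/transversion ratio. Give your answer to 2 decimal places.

7.33

R = 264/36 = 7.333333… ≈ 7.33 (to 2 d.p.).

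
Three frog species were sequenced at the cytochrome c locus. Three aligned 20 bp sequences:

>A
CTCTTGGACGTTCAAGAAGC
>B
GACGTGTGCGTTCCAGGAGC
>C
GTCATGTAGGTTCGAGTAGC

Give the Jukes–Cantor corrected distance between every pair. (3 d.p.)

d(A,B) = 0.471, d(A,C) = 0.383, d(B,C) = 0.383

A–B: 7/20 sites differ → p = 0.35, d = −0.75 ln(1 − 0.466667) = 0.471457 ≈ 0.471.
A–C: 6/20 sites differ → p = 0.3, d = −0.75 ln(1 − 0.4) = 0.383119 ≈ 0.383.
B–C: 6/20 sites differ → p = 0.3, d = −0.75 ln(1 − 0.4) = 0.383119 ≈ 0.383.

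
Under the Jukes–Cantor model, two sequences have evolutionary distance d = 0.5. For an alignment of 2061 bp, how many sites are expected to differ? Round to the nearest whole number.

Invert JC69: p = (3/4)(1 − e^(−4d/3)) = 0.75 × (1 − e^(-0.666667)) = 0.75 × (1 − 0.513417) = 0.364937.
Expected differing sites = pL ≈ 0.364937 × 2061 = 752.135157 ≈ 752.

752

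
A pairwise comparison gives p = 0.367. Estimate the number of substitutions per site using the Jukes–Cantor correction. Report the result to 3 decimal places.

0.504

d = −(3/4) ln(1 − 4p/3) = −0.75 ln(1 − 0.489333) = −0.75 ln(0.510667)
  = −0.75 × (-0.672038) = 0.504029 substitutions/site.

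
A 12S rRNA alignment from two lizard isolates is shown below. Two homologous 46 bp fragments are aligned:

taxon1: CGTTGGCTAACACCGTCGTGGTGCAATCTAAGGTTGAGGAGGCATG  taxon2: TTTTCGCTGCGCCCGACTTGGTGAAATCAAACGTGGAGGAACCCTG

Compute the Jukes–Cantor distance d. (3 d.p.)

The sequences differ at 16 of 46 sites, so p = 16/46 ≈ 0.347826.
d = −(3/4) ln(1 − 4p/3) = −0.75 ln(1 − 0.463768) = −0.75 ln(0.536232)
  = −0.75 × (-0.623188) = 0.467391 substitutions/site.

0.467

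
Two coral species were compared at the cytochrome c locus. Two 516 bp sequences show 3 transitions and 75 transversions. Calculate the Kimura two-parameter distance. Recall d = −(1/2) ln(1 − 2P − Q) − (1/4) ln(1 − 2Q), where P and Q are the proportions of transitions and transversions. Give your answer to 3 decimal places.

0.171

P = 3/516 ≈ 0.005814 and Q = 75/516 ≈ 0.145349.
Under the Kimura two-parameter model, d = −½ ln(1 − 2P − Q) − ¼ ln(1 − 2Q).
1 − 2P − Q = 0.843023, giving −½ ln(0.843023) = 0.085381.
1 − 2Q = 0.709302, giving −¼ ln(0.709302) = 0.085868.
d = 0.085381 + 0.085868 = 0.171249.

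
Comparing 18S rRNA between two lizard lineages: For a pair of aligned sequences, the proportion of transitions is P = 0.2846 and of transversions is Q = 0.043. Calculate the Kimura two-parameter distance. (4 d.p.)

Under the Kimura two-parameter model, d = −½ ln(1 − 2P − Q) − ¼ ln(1 − 2Q).
1 − 2P − Q = 0.3878, giving −½ ln(0.3878) = 0.473633.
1 − 2Q = 0.914, giving −¼ ln(0.914) = 0.022481.
d = 0.473633 + 0.022481 = 0.496114.

0.4961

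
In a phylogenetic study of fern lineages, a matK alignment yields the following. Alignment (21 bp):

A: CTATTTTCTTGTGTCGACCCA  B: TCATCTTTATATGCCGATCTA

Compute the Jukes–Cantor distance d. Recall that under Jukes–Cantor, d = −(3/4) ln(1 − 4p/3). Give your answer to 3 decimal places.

The sequences differ at 9 of 21 sites (1, 2, 5, 8, 9, 11, 14, 18, 20), so p = 9/21 ≈ 0.428571.
d = −(3/4) ln(1 − 4p/3) = −0.75 ln(1 − 0.571428) = −0.75 ln(0.428572)
  = −0.75 × (-0.847297) = 0.635473 substitutions/site.

0.635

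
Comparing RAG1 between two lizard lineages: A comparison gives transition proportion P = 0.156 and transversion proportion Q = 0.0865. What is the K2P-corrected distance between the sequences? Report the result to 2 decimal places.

0.30

Under the Kimura two-parameter model, d = −½ ln(1 − 2P − Q) − ¼ ln(1 − 2Q).
1 − 2P − Q = 0.6015, giving −½ ln(0.6015) = 0.254164.
1 − 2Q = 0.827, giving −¼ ln(0.827) = 0.047488.
d = 0.254164 + 0.047488 = 0.301652.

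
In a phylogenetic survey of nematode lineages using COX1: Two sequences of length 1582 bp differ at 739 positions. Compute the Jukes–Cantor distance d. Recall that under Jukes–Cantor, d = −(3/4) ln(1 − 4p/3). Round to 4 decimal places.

0.7313

p = 739/1582 ≈ 0.46713.
d = −(3/4) ln(1 − 4p/3) = −0.75 ln(1 − 0.62284) = −0.75 ln(0.37716)
  = −0.75 × (-0.975086) = 0.731315 substitutions/site.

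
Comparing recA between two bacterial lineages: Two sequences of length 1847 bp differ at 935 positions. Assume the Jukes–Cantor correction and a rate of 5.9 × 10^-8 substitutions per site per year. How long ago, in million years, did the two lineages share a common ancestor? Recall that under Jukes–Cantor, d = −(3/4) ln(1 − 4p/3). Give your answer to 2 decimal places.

7.14

p = 935/1847 ≈ 0.506226.
d = −(3/4) ln(1 − 4p/3) = −0.75 ln(1 − 0.674968) = −0.75 ln(0.325032)
  = −0.75 × (-1.123832) = 0.842874 substitutions/site.
Under a molecular clock d = 2μt, so t = d/(2μ) = 0.842874 / (2 × 5.9 × 10^-8) = 7.14 million years.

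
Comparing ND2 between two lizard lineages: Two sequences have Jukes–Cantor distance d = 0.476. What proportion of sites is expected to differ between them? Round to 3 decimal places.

p = (3/4)(1 − e^(−4d/3)) = 0.75 × (1 − e^(-0.634667)) = 0.75 × (1 − 0.530112) = 0.352416.

0.352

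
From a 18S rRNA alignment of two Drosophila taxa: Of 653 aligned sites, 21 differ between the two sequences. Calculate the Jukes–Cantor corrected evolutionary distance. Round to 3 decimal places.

0.033

p = 21/653 ≈ 0.032159.
d = −(3/4) ln(1 − 4p/3) = −0.75 ln(1 − 0.042879) = −0.75 ln(0.957121)
  = −0.75 × (-0.043825) = 0.032869 substitutions/site.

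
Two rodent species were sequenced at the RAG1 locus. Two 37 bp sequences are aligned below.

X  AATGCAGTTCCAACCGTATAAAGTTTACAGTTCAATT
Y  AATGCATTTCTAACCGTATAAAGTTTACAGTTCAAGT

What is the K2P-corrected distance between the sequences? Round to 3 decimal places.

Of 37 sites, 1 differences are transitions and 2 are transversions, so P = 1/37 ≈ 0.027027 and Q = 2/37 ≈ 0.054054.
Under the Kimura two-parameter model, d = −½ ln(1 − 2P − Q) − ¼ ln(1 − 2Q).
1 − 2P − Q = 0.891892, giving −½ ln(0.891892) = 0.057205.
1 − 2Q = 0.891892, giving −¼ ln(0.891892) = 0.028603.
d = 0.057205 + 0.028603 = 0.085808.

0.086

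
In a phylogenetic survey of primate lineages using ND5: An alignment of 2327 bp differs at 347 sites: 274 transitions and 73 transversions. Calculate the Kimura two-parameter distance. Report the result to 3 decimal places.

P = 274/2327 ≈ 0.117748 and Q = 73/2327 ≈ 0.031371.
Under the Kimura two-parameter model, d = −½ ln(1 − 2P − Q) − ¼ ln(1 − 2Q).
1 − 2P − Q = 0.733133, giving −½ ln(0.733133) = 0.155214.
1 − 2Q = 0.937258, giving −¼ ln(0.937258) = 0.016199.
d = 0.155214 + 0.016199 = 0.171413.

0.171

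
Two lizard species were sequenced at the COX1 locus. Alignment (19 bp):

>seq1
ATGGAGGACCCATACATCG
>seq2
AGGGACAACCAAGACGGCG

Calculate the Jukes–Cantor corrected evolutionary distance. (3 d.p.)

0.507

The sequences differ at 7 of 19 sites (2, 6, 7, 11, 13, 16, 17), so p = 7/19 ≈ 0.368421.
d = −(3/4) ln(1 − 4p/3) = −0.75 ln(1 − 0.491228) = −0.75 ln(0.508772)
  = −0.75 × (-0.675755) = 0.506816 substitutions/site.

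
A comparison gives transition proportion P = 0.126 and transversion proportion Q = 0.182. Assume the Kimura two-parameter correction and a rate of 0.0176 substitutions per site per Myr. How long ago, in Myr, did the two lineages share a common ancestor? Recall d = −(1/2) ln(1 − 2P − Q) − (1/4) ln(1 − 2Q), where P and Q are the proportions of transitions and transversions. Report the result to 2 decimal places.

11.30

Under the Kimura two-parameter model, d = −½ ln(1 − 2P − Q) − ¼ ln(1 − 2Q).
1 − 2P − Q = 0.566, giving −½ ln(0.566) = 0.284581.
1 − 2Q = 0.636, giving −¼ ln(0.636) = 0.113139.
d = 0.284581 + 0.113139 = 0.397720.
Under a molecular clock d = 2μt, so t = d/(2μ) = 0.397720 / (2 × 0.0176) = 11.30 Myr.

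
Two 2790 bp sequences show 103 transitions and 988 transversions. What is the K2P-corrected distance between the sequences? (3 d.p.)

P = 103/2790 ≈ 0.036918 and Q = 988/2790 ≈ 0.354122.
Under the Kimura two-parameter model, d = −½ ln(1 − 2P − Q) − ¼ ln(1 − 2Q).
1 − 2P − Q = 0.572042, giving −½ ln(0.572042) = 0.279271.
1 − 2Q = 0.291756, giving −¼ ln(0.291756) = 0.307959.
d = 0.279271 + 0.307959 = 0.587230.

0.587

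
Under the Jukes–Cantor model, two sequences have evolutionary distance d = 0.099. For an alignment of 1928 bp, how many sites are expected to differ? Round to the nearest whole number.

Invert JC69: p = (3/4)(1 − e^(−4d/3)) = 0.75 × (1 − e^(-0.132)) = 0.75 × (1 − 0.876341) = 0.092744.
Expected differing sites = pL ≈ 0.092744 × 1928 = 178.810432 ≈ 179.

179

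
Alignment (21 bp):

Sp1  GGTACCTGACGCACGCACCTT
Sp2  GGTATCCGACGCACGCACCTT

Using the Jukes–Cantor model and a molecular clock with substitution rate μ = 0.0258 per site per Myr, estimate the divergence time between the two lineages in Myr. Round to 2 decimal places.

1.97

The sequences differ at 2 of 21 sites (5, 7), so p = 2/21 ≈ 0.095238.
d = −(3/4) ln(1 − 4p/3) = −0.75 ln(1 − 0.126984) = −0.75 ln(0.873016)
  = −0.75 × (-0.135801) = 0.101851 substitutions/site.
Under a molecular clock d = 2μt, so t = d/(2μ) = 0.101851 / (2 × 0.0258) = 1.97 Myr.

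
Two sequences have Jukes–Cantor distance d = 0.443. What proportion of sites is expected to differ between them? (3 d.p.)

0.335

p = (3/4)(1 − e^(−4d/3)) = 0.75 × (1 − e^(-0.590667)) = 0.75 × (1 − 0.553958) = 0.334532.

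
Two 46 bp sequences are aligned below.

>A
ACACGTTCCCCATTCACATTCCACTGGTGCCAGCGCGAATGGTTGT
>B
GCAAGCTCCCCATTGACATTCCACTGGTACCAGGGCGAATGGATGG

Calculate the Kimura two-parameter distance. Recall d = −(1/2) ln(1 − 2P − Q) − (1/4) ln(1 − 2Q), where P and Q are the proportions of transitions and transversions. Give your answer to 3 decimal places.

Of 46 sites, 3 differences are transitions and 5 are transversions, so P = 3/46 ≈ 0.065217 and Q = 5/46 ≈ 0.108696.
Under the Kimura two-parameter model, d = −½ ln(1 − 2P − Q) − ¼ ln(1 − 2Q).
1 − 2P − Q = 0.76087, giving −½ ln(0.76087) = 0.136646.
1 − 2Q = 0.782608, giving −¼ ln(0.782608) = 0.061281.
d = 0.136646 + 0.061281 = 0.197927.

0.198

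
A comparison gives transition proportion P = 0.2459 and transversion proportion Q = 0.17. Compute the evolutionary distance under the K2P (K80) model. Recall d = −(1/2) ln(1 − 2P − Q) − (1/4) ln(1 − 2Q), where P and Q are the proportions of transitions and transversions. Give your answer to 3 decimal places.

Under the Kimura two-parameter model, d = −½ ln(1 − 2P − Q) − ¼ ln(1 − 2Q).
1 − 2P − Q = 0.3382, giving −½ ln(0.3382) = 0.542059.
1 − 2Q = 0.66, giving −¼ ln(0.66) = 0.103879.
d = 0.542059 + 0.103879 = 0.645938.

0.646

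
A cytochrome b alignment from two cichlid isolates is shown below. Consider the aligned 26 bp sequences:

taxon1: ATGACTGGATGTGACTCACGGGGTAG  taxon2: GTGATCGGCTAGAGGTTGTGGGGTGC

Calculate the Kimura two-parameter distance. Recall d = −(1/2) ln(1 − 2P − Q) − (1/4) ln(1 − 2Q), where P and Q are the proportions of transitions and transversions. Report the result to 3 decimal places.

Of 26 sites, 10 differences are transitions and 4 are transversions, so P = 10/26 ≈ 0.384615 and Q = 4/26 ≈ 0.153846.
Under the Kimura two-parameter model, d = −½ ln(1 − 2P − Q) − ¼ ln(1 − 2Q).
1 − 2P − Q = 0.076924, giving −½ ln(0.076924) = 1.282469.
1 − 2Q = 0.692308, giving −¼ ln(0.692308) = 0.091931.
d = 1.282469 + 0.091931 = 1.374400.

1.374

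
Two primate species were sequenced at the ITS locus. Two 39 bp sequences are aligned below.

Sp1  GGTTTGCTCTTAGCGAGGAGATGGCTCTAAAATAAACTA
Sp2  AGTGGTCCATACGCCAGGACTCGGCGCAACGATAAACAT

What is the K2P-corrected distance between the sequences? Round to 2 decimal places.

0.73

Of 39 sites, 4 differences are transitions and 14 are transversions, so P = 4/39 ≈ 0.102564 and Q = 14/39 ≈ 0.358974.
Under the Kimura two-parameter model, d = −½ ln(1 − 2P − Q) − ¼ ln(1 − 2Q).
1 − 2P − Q = 0.435898, giving −½ ln(0.435898) = 0.415174.
1 − 2Q = 0.282052, giving −¼ ln(0.282052) = 0.316416.
d = 0.415174 + 0.316416 = 0.731590.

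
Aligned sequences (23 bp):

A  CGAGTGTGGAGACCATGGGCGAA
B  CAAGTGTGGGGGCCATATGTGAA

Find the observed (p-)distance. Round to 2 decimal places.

0.26

The sequences differ at 6 of 23 positions (sites 2, 10, 12, 17, 18, 20).
p = 6/23 = 0.260869… ≈ 0.26 (to 2 d.p.).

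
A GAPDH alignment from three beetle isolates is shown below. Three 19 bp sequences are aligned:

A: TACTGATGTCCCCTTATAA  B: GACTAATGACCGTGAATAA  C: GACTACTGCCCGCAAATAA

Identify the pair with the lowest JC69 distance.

A–B: 7/19 differ, p = 0.368, d = 0.507.
A–C: 7/19 differ, p = 0.368, d = 0.507.
B–C: 4/19 differ, p = 0.211, d = 0.247.
The smallest distance is between B and C.

B and C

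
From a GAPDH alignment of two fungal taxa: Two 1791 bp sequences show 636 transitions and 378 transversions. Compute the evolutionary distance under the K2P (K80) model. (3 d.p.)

P = 636/1791 ≈ 0.355109 and Q = 378/1791 ≈ 0.211055.
Under the Kimura two-parameter model, d = −½ ln(1 − 2P − Q) − ¼ ln(1 − 2Q).
1 − 2P − Q = 0.078727, giving −½ ln(0.078727) = 1.270885.
1 − 2Q = 0.57789, giving −¼ ln(0.57789) = 0.137093.
d = 1.270885 + 0.137093 = 1.407978.

1.408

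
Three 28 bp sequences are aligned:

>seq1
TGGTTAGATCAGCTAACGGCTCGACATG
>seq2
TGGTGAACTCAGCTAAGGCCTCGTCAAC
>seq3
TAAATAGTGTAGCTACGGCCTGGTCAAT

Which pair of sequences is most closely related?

seq1 and seq2

seq1–seq2: 8/28 differ, p = 0.286, d = 0.360.
seq1–seq3: 13/28 differ, p = 0.464, d = 0.724.
seq2–seq3: 11/28 differ, p = 0.393, d = 0.556.
The smallest distance is between seq1 and seq2.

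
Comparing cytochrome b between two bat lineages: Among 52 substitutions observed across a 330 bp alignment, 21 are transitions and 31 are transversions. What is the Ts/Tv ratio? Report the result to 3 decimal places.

R = 21/31 = 0.677419… ≈ 0.677 (to 3 d.p.).

0.677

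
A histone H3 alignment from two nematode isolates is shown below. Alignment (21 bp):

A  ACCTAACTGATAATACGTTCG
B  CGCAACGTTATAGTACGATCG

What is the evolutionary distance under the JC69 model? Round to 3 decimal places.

0.532

The sequences differ at 8 of 21 sites (1, 2, 4, 6, 7, 9, 13, 18), so p = 8/21 ≈ 0.380952.
d = −(3/4) ln(1 − 4p/3) = −0.75 ln(1 − 0.507936) = −0.75 ln(0.492064)
  = −0.75 × (-0.709146) = 0.531860 substitutions/site.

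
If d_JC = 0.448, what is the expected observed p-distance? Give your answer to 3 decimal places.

0.337

p = (3/4)(1 − e^(−4d/3)) = 0.75 × (1 − e^(-0.597333)) = 0.75 × (1 − 0.550277) = 0.337292.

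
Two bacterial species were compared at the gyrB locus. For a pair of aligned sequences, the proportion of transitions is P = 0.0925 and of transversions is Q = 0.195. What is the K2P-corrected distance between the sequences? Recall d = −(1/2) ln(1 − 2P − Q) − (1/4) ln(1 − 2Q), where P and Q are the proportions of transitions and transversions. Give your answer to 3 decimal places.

0.363

Under the Kimura two-parameter model, d = −½ ln(1 − 2P − Q) − ¼ ln(1 − 2Q).
1 − 2P − Q = 0.62, giving −½ ln(0.62) = 0.239018.
1 − 2Q = 0.61, giving −¼ ln(0.61) = 0.123574.
d = 0.239018 + 0.123574 = 0.362592.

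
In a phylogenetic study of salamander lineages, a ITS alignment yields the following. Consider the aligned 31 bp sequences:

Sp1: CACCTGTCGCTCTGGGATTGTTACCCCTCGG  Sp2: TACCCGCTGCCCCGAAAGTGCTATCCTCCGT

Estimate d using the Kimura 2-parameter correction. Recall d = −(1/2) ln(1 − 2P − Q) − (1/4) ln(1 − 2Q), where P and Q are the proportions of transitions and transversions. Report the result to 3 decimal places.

0.947

Of 31 sites, 12 differences are transitions and 2 are transversions, so P = 12/31 ≈ 0.387097 and Q = 2/31 ≈ 0.064516.
Under the Kimura two-parameter model, d = −½ ln(1 − 2P − Q) − ¼ ln(1 − 2Q).
1 − 2P − Q = 0.16129, giving −½ ln(0.16129) = 0.912276.
1 − 2Q = 0.870968, giving −¼ ln(0.870968) = 0.034538.
d = 0.912276 + 0.034538 = 0.946814.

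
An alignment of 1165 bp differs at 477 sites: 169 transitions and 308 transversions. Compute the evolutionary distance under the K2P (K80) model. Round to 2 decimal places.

0.59

P = 169/1165 ≈ 0.145064 and Q = 308/1165 ≈ 0.264378.
Under the Kimura two-parameter model, d = −½ ln(1 − 2P − Q) − ¼ ln(1 − 2Q).
1 − 2P − Q = 0.445494, giving −½ ln(0.445494) = 0.404286.
1 − 2Q = 0.471244, giving −¼ ln(0.471244) = 0.188095.
d = 0.404286 + 0.188095 = 0.592381.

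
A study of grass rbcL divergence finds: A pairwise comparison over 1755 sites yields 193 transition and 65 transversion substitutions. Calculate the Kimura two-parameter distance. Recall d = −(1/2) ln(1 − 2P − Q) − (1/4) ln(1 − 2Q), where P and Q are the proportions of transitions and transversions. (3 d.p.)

0.168

P = 193/1755 ≈ 0.109972 and Q = 65/1755 ≈ 0.037037.
Under the Kimura two-parameter model, d = −½ ln(1 − 2P − Q) − ¼ ln(1 − 2Q).
1 − 2P − Q = 0.743019, giving −½ ln(0.743019) = 0.148517.
1 − 2Q = 0.925926, giving −¼ ln(0.925926) = 0.019240.
d = 0.148517 + 0.019240 = 0.167757.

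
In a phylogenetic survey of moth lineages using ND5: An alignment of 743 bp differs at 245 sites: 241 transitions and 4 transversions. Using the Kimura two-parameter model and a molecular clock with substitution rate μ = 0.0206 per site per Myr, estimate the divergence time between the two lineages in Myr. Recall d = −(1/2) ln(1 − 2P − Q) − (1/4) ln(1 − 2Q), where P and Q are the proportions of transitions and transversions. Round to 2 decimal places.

P = 241/743 ≈ 0.324361 and Q = 4/743 ≈ 0.005384.
Under the Kimura two-parameter model, d = −½ ln(1 − 2P − Q) − ¼ ln(1 − 2Q).
1 − 2P − Q = 0.345894, giving −½ ln(0.345894) = 0.530811.
1 − 2Q = 0.989232, giving −¼ ln(0.989232) = 0.002707.
d = 0.530811 + 0.002707 = 0.533518.
Under a molecular clock d = 2μt, so t = d/(2μ) = 0.533518 / (2 × 0.0206) = 12.95 Myr.

12.95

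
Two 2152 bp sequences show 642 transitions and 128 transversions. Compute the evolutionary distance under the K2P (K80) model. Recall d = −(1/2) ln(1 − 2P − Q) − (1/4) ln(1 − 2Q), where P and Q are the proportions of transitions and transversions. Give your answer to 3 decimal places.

0.565

P = 642/2152 ≈ 0.298327 and Q = 128/2152 ≈ 0.05948.
Under the Kimura two-parameter model, d = −½ ln(1 − 2P − Q) − ¼ ln(1 − 2Q).
1 − 2P − Q = 0.343866, giving −½ ln(0.343866) = 0.533752.
1 − 2Q = 0.88104, giving −¼ ln(0.88104) = 0.031663.
d = 0.533752 + 0.031663 = 0.565415.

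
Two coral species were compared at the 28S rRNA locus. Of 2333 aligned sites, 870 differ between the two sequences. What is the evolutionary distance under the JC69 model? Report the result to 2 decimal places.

0.52

p = 870/2333 ≈ 0.37291.
d = −(3/4) ln(1 − 4p/3) = −0.75 ln(1 − 0.497213) = −0.75 ln(0.502787)
  = −0.75 × (-0.687589) = 0.515692 substitutions/site.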